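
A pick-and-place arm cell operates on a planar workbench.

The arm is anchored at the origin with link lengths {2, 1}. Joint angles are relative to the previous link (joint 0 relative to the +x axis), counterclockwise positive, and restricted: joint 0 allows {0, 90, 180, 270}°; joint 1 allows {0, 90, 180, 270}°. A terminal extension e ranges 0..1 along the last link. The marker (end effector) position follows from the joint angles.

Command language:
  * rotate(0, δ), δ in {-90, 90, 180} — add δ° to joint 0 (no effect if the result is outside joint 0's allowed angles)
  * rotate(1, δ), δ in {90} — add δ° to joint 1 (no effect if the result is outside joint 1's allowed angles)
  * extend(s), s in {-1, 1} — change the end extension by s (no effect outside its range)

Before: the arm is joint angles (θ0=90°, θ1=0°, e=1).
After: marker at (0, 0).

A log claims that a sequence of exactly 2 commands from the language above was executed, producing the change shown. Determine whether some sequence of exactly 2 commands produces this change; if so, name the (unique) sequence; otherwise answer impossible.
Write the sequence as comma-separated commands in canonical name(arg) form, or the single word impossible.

initial: joint angles (θ0=90°, θ1=0°, e=1)
[1] after rotate(1, 90): joint angles (θ0=90°, θ1=90°, e=1)
[2] after rotate(1, 90): joint angles (θ0=90°, θ1=180°, e=1)
no other 2-command option fits: unique.

rotate(1, 90), rotate(1, 90)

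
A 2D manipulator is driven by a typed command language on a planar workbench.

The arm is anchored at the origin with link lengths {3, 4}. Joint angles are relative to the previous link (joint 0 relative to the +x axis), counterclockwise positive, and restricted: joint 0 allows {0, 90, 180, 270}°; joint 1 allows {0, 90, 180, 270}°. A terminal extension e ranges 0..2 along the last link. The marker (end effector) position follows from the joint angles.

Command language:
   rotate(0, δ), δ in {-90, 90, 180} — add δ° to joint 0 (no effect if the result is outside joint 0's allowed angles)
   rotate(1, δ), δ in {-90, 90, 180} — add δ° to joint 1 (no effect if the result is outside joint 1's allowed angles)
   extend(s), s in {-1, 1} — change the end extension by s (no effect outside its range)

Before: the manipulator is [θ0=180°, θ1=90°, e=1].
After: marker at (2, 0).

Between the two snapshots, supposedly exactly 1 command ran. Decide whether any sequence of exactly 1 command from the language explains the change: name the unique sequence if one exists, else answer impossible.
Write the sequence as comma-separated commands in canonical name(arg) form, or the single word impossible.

rotate(1, 90)

start: [θ0=180°, θ1=90°, e=1]
1. rotate(1, 90) → [θ0=180°, θ1=180°, e=1]
uniquely the one of 8 1-step routes that fits.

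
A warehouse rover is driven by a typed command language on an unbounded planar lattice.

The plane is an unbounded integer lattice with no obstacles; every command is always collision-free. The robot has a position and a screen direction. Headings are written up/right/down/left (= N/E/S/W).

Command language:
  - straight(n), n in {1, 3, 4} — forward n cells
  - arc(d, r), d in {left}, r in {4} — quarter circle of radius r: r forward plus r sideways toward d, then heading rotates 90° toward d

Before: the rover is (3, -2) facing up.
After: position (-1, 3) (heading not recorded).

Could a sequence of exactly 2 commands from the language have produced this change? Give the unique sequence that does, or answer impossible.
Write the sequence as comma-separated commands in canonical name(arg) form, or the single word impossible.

key: running arc(left, 4) before straight(1) would end elsewhere — order is forced
start: (3, -2) facing up
1. straight(1) → (3, -1) facing up
2. arc(left, 4) → (-1, 3) facing left
uniquely the one of 16 2-step routes that fits.

straight(1), arc(left, 4)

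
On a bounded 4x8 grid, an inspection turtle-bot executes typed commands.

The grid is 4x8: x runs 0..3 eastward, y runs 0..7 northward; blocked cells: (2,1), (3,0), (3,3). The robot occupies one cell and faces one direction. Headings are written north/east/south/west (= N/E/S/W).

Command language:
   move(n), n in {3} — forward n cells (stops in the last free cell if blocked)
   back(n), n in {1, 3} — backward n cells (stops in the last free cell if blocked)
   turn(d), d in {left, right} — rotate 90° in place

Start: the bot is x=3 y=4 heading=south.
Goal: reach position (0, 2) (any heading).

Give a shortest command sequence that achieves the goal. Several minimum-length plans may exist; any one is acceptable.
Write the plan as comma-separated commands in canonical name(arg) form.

begin: x=3 y=4 heading=south
1. turn(left) → x=3 y=4 heading=east
2. back(3) → x=0 y=4 heading=east
3. turn(left) → x=0 y=4 heading=north
4. back(1) → x=0 y=3 heading=north
5. back(1) → x=0 y=2 heading=north
nothing shorter than 5 reaches the goal.

turn(left), back(3), turn(left), back(1), back(1)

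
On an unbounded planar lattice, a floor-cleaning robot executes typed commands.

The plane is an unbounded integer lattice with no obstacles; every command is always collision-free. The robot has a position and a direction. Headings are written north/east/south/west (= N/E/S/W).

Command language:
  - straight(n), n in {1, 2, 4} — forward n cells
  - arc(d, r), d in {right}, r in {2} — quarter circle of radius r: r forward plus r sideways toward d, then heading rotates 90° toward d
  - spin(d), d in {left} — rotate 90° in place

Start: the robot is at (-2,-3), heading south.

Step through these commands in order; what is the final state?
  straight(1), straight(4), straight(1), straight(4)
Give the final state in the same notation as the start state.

initial: at (-2,-3), heading south
1. straight(1) → at (-2,-4), heading south
2. straight(4) → at (-2,-8), heading south
3. straight(1) → at (-2,-9), heading south
4. straight(4) → at (-2,-13), heading south

at (-2,-13), heading south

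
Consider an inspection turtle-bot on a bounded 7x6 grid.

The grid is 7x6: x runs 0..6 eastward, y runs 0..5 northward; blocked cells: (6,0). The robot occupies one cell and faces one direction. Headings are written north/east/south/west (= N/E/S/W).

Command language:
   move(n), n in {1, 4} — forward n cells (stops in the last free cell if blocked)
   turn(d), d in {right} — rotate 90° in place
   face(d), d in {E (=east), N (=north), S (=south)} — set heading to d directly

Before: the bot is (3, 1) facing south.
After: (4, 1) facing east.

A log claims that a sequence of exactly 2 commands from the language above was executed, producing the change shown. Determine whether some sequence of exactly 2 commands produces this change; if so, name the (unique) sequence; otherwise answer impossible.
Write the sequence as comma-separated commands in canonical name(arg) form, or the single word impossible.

face(E), move(1)

key: position moved to (4,1) AND the heading swung to E — translation plus rotation needed
initial: (3, 1) facing south
1. face(E) → (3, 1) facing east
2. move(1) → (4, 1) facing east
all 36 alternatives checked — unique.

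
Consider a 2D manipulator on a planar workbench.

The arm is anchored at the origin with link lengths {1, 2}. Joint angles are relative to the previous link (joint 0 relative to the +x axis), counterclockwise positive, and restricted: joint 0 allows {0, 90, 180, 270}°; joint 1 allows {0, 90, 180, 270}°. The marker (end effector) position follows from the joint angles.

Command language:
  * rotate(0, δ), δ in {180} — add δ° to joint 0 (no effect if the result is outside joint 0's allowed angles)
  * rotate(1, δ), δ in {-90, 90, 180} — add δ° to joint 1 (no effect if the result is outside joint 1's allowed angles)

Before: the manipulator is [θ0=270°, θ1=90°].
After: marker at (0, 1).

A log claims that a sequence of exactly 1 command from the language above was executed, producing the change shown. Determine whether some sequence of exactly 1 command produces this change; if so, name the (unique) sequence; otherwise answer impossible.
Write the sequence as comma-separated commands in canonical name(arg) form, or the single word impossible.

t0: [θ0=270°, θ1=90°]
1. rotate(1, 90) → [θ0=270°, θ1=180°]
no rival 1-sequence matches.

rotate(1, 90)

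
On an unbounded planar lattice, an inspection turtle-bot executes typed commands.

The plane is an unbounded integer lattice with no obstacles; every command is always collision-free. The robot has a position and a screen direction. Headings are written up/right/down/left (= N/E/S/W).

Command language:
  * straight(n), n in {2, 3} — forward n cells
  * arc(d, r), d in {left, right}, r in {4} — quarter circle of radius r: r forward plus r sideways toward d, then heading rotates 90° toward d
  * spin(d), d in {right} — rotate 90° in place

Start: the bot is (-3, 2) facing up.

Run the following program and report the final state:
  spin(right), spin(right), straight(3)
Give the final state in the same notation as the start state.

(-3, -1) facing down

t0: (-3, 2) facing up
1. spin(right) → (-3, 2) facing right
2. spin(right) → (-3, 2) facing down
3. straight(3) → (-3, -1) facing down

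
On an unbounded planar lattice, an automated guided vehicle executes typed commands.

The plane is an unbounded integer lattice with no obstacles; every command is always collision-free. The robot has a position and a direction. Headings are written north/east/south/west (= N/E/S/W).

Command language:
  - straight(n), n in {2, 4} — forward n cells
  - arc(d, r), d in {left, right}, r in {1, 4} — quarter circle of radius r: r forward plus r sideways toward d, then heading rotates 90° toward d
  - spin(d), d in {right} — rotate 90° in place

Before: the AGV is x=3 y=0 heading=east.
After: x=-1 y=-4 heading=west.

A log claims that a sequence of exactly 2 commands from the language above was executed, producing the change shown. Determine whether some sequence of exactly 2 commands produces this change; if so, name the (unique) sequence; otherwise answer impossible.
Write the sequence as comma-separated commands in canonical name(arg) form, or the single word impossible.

spin(right), arc(right, 4)

key: running arc(right, 4) before spin(right) would end elsewhere — order is forced
from: x=3 y=0 heading=east
1. spin(right) → x=3 y=0 heading=south
2. arc(right, 4) → x=-1 y=-4 heading=west
no other 2-command option fits: unique.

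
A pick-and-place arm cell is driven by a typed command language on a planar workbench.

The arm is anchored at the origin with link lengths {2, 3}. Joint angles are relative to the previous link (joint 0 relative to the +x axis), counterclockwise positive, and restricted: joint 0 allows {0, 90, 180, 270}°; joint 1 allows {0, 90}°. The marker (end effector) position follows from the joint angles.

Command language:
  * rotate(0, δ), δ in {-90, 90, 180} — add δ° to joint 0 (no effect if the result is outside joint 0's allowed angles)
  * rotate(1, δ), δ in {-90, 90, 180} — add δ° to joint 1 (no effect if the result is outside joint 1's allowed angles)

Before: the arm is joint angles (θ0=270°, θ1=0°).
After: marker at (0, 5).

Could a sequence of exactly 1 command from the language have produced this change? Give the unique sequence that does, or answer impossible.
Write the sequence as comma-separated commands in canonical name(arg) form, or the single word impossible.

start: joint angles (θ0=270°, θ1=0°)
step 1 (rotate(0, 180)): joint angles (θ0=90°, θ1=0°)
uniquely the one of 6 1-step routes that fits.

rotate(0, 180)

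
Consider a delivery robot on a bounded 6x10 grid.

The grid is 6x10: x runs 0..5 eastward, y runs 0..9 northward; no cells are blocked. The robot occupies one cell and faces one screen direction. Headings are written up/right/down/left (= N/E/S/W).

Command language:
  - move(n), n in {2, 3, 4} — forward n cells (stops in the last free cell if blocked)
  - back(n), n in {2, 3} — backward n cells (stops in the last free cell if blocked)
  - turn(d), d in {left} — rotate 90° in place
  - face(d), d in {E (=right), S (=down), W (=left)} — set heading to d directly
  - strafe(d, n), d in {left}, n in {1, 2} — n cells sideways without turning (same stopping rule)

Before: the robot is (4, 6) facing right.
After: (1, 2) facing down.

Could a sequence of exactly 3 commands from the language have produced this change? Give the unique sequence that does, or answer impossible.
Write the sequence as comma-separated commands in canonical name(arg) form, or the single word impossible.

key: running move(4) before back(3) would end elsewhere — order is forced
t0: (4, 6) facing right
1. back(3) → (1, 6) facing right
2. face(S) → (1, 6) facing down
3. move(4) → (1, 2) facing down
uniquely the one of 1331 3-step routes that fits.

back(3), face(S), move(4)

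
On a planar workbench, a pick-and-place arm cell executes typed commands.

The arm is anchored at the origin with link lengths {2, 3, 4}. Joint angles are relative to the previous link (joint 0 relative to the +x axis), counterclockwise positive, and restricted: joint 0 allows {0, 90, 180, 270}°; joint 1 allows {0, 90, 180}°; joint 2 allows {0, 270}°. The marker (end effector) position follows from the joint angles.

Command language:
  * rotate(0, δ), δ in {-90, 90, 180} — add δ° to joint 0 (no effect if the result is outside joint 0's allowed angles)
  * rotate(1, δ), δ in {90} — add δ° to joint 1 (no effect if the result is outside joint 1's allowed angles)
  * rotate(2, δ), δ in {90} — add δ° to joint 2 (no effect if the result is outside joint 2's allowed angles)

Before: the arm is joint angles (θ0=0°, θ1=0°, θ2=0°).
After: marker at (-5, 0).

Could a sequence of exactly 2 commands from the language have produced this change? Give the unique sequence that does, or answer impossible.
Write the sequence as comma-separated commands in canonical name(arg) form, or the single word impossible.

rotate(1, 90), rotate(1, 90)

start: joint angles (θ0=0°, θ1=0°, θ2=0°)
t=1 rotate(1, 90) ⇒ joint angles (θ0=0°, θ1=90°, θ2=0°)
t=2 rotate(1, 90) ⇒ joint angles (θ0=0°, θ1=180°, θ2=0°)
uniquely the one of 25 2-step routes that fits.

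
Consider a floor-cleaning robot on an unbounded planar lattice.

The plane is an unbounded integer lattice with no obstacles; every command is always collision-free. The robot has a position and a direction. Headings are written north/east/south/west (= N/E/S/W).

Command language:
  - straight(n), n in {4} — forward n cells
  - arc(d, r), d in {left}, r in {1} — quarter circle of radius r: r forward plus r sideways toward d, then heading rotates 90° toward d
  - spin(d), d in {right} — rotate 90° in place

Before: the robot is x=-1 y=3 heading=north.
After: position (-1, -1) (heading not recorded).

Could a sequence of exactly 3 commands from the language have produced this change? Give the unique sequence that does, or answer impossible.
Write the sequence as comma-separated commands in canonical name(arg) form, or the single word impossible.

key: order matters: swapping spin(right) and straight(4) lands elsewhere
start: x=-1 y=3 heading=north
1. spin(right) → x=-1 y=3 heading=east
2. spin(right) → x=-1 y=3 heading=south
3. straight(4) → x=-1 y=-1 heading=south
no other 3-command option fits: unique.

spin(right), spin(right), straight(4)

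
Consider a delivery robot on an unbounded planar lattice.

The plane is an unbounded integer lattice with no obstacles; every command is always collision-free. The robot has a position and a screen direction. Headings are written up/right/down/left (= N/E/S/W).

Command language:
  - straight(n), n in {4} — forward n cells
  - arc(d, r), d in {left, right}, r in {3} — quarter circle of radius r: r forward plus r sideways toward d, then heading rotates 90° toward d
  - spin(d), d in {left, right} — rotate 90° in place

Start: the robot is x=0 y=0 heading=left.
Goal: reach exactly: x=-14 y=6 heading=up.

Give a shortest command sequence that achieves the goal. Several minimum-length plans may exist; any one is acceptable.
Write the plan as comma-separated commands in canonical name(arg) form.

straight(4), straight(4), spin(right), arc(left, 3), arc(right, 3)

begin: x=0 y=0 heading=left
1. straight(4) → x=-4 y=0 heading=left
2. straight(4) → x=-8 y=0 heading=left
3. spin(right) → x=-8 y=0 heading=up
4. arc(left, 3) → x=-11 y=3 heading=left
5. arc(right, 3) → x=-14 y=6 heading=up
no 4-step plan works, so 5 is optimal.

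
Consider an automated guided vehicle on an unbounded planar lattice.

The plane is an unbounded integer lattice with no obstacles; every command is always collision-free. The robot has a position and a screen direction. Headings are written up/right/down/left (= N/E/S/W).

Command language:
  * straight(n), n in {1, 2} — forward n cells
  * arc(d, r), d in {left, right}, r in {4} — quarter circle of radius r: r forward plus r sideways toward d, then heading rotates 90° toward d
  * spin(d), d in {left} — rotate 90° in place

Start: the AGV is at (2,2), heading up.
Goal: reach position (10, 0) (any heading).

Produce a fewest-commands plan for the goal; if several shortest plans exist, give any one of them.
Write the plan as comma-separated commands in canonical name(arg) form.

arc(right, 4), arc(right, 4), straight(2)

initial: at (2,2), heading up
[1] after arc(right, 4): at (6,6), heading right
[2] after arc(right, 4): at (10,2), heading down
[3] after straight(2): at (10,0), heading down
shorter routes all fall short; 3 is best.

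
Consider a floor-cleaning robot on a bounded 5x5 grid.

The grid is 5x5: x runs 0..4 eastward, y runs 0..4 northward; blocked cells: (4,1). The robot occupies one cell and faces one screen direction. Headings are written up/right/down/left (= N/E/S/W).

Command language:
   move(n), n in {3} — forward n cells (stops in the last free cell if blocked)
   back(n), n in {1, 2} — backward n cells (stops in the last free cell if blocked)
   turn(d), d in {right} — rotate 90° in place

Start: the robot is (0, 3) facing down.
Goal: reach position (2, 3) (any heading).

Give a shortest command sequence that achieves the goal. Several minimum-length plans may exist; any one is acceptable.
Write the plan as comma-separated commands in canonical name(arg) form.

turn(right), back(2)

from: (0, 3) facing down
t=1 turn(right) ⇒ (0, 3) facing left
t=2 back(2) ⇒ (2, 3) facing left
minimal: 2 command(s), checked below 2.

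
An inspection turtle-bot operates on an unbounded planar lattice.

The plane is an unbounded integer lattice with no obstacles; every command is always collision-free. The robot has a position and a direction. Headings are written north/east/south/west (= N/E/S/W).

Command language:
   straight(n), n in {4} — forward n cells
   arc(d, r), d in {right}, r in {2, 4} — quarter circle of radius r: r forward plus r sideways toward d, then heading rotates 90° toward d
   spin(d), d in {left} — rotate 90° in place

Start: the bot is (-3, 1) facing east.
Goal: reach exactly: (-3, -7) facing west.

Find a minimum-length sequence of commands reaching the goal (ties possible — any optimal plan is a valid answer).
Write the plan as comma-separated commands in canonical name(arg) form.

arc(right, 4), arc(right, 4)

initial: (-3, 1) facing east
step 1 (arc(right, 4)): (1, -3) facing south
step 2 (arc(right, 4)): (-3, -7) facing west
shorter routes all fall short; 2 is best.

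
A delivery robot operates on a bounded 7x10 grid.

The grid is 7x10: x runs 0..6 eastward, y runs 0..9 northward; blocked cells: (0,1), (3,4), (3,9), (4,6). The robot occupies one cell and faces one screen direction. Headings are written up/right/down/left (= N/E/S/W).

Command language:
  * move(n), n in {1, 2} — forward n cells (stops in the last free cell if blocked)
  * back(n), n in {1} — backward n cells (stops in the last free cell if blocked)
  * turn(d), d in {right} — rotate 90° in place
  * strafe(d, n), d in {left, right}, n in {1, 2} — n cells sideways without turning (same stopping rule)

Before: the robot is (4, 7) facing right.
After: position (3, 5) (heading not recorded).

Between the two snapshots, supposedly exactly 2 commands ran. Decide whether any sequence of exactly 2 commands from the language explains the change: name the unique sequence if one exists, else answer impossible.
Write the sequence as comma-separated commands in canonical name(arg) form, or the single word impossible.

back(1), strafe(right, 2)

key: order matters: swapping back(1) and strafe(right, 2) lands elsewhere
start: (4, 7) facing right
1. back(1) → (3, 7) facing right
2. strafe(right, 2) → (3, 5) facing right
uniquely the one of 64 2-step routes that fits.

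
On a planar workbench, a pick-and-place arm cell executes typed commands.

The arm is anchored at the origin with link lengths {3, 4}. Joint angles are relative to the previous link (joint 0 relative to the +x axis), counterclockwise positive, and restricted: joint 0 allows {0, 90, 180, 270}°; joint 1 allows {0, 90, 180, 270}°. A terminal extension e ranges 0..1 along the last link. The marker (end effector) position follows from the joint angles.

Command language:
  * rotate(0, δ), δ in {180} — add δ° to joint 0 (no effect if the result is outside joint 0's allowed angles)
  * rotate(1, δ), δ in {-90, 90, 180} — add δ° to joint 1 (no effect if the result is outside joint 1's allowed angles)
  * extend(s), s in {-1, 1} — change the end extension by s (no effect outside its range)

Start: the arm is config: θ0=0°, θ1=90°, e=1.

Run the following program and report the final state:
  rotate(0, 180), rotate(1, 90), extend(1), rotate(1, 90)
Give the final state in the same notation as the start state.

config: θ0=180°, θ1=270°, e=1

from: config: θ0=0°, θ1=90°, e=1
1. rotate(0, 180) → config: θ0=180°, θ1=90°, e=1
2. rotate(1, 90) → config: θ0=180°, θ1=180°, e=1
3. extend(1) → config: θ0=180°, θ1=180°, e=1
4. rotate(1, 90) → config: θ0=180°, θ1=270°, e=1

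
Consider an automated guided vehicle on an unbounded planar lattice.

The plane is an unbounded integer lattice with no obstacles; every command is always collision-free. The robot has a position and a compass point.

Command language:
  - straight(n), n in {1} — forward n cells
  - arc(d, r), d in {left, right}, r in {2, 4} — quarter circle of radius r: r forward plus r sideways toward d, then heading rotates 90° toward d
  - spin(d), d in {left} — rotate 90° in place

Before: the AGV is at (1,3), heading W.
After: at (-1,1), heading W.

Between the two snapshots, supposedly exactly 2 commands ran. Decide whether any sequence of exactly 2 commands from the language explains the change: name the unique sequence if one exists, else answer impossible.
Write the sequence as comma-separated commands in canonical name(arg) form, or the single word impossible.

spin(left), arc(right, 2)

key: heading stays W — rotations cancel among the 2 commands
start: at (1,3), heading W
1. spin(left) → at (1,3), heading S
2. arc(right, 2) → at (-1,1), heading W
no other 2-command option fits: unique.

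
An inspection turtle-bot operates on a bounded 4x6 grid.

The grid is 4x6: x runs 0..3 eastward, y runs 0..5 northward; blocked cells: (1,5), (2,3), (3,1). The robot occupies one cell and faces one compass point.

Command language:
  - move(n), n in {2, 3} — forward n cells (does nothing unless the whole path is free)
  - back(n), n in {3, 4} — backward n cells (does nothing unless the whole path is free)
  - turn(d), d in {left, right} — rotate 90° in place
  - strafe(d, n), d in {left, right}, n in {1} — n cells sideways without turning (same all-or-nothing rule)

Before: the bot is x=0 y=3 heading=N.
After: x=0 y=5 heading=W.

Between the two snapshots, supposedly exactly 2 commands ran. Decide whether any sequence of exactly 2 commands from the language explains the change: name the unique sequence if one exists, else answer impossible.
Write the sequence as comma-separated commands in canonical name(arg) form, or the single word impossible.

key: order matters: swapping move(2) and turn(left) lands elsewhere
from: x=0 y=3 heading=N
step 1 (move(2)): x=0 y=5 heading=N
step 2 (turn(left)): x=0 y=5 heading=W
uniquely the one of 64 2-step routes that fits.

move(2), turn(left)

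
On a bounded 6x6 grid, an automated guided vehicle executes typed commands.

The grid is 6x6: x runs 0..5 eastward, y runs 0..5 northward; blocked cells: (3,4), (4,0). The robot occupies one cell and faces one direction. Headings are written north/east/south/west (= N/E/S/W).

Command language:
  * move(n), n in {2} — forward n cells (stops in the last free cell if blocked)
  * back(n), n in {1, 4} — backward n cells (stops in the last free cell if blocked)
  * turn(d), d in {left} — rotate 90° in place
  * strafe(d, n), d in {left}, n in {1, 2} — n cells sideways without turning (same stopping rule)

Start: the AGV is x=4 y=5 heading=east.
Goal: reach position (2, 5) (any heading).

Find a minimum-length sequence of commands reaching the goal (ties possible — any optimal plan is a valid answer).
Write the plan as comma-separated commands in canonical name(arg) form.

from: x=4 y=5 heading=east
t=1 back(1) ⇒ x=3 y=5 heading=east
t=2 back(1) ⇒ x=2 y=5 heading=east
shorter routes all fall short; 2 is best.

back(1), back(1)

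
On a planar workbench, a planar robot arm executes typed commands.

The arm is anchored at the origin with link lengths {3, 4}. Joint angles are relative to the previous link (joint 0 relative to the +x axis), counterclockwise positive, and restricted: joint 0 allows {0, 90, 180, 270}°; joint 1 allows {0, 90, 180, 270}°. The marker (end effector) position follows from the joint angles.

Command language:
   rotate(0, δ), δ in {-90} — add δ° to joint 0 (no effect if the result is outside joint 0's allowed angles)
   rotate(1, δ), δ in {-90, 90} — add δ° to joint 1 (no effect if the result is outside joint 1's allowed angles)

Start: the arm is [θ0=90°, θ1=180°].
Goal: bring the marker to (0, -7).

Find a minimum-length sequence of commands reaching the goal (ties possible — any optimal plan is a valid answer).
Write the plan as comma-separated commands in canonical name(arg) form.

rotate(1, 90), rotate(1, 90), rotate(0, -90), rotate(0, -90)

begin: [θ0=90°, θ1=180°]
t=1 rotate(1, 90) ⇒ [θ0=90°, θ1=270°]
t=2 rotate(1, 90) ⇒ [θ0=90°, θ1=0°]
t=3 rotate(0, -90) ⇒ [θ0=0°, θ1=0°]
t=4 rotate(0, -90) ⇒ [θ0=270°, θ1=0°]
no 3-step plan works, so 4 is optimal.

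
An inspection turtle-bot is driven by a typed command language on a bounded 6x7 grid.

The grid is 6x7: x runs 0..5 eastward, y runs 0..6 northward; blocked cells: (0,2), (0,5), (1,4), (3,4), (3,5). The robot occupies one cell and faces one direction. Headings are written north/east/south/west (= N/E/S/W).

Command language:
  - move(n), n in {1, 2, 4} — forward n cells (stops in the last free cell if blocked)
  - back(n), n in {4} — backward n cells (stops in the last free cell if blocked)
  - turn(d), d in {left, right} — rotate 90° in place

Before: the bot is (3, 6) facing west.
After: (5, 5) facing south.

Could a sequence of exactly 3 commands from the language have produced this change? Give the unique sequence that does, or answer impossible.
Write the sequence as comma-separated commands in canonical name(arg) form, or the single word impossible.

back(4), turn(left), move(1)

key: back(4) runs into the grid edge before its full distance
t0: (3, 6) facing west
1. back(4) → (5, 6) facing west
2. turn(left) → (5, 6) facing south
3. move(1) → (5, 5) facing south
all 216 alternatives checked — unique.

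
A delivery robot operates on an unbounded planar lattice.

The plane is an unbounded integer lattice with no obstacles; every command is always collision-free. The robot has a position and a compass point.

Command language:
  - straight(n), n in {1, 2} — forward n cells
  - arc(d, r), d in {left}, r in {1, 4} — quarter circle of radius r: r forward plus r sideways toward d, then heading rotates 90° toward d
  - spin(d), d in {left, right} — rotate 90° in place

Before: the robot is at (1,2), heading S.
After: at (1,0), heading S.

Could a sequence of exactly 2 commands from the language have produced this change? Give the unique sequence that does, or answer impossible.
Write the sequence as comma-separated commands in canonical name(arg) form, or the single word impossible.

straight(1), straight(1)

key: heading stays S — no command in the sequence turns
begin: at (1,2), heading S
1. straight(1) → at (1,1), heading S
2. straight(1) → at (1,0), heading S
all 36 alternatives checked — unique.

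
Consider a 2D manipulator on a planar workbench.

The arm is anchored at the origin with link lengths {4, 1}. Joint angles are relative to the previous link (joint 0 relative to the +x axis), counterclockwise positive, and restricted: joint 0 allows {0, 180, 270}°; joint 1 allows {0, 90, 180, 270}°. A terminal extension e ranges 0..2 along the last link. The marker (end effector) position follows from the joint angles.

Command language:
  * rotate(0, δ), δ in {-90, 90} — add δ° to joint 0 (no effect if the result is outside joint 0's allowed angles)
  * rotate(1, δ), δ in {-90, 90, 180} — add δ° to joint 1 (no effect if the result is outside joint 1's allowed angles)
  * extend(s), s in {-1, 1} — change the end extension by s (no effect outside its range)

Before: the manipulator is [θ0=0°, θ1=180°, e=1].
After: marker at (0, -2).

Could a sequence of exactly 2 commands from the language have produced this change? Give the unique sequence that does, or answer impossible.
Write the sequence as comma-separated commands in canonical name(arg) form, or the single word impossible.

key: running rotate(0, -90) before rotate(0, 90) would end elsewhere — order is forced
start: [θ0=0°, θ1=180°, e=1]
1. rotate(0, 90) → [θ0=0°, θ1=180°, e=1]
2. rotate(0, -90) → [θ0=270°, θ1=180°, e=1]
no rival 2-sequence matches.

rotate(0, 90), rotate(0, -90)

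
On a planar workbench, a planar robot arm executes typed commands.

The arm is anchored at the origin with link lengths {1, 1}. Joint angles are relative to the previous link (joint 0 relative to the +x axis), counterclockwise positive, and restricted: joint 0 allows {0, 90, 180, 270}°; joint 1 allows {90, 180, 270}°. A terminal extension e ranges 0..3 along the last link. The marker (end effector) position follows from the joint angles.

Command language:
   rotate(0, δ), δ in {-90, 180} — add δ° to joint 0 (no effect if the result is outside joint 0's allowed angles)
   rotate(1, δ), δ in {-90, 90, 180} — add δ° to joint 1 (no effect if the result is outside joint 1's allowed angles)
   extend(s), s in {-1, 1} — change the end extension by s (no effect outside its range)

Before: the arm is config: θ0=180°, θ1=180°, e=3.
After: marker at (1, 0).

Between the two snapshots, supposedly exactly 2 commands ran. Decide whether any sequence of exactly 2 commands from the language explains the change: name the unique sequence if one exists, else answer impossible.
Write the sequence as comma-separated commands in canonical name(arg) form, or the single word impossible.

initial: config: θ0=180°, θ1=180°, e=3
1. extend(-1) → config: θ0=180°, θ1=180°, e=2
2. extend(-1) → config: θ0=180°, θ1=180°, e=1
uniquely the one of 49 2-step routes that fits.

extend(-1), extend(-1)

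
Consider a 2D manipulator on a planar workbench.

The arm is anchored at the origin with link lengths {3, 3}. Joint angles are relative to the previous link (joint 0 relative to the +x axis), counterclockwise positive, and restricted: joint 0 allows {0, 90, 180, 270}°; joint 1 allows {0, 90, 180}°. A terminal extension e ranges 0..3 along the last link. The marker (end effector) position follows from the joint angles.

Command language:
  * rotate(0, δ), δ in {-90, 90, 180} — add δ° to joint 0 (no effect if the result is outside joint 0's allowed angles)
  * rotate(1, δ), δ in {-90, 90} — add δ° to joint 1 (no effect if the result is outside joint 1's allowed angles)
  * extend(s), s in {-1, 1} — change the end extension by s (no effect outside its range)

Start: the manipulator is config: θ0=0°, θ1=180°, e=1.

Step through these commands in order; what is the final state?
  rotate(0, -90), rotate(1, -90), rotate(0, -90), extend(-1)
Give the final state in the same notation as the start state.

config: θ0=180°, θ1=90°, e=0

begin: config: θ0=0°, θ1=180°, e=1
step 1 (rotate(0, -90)): config: θ0=270°, θ1=180°, e=1
step 2 (rotate(1, -90)): config: θ0=270°, θ1=90°, e=1
step 3 (rotate(0, -90)): config: θ0=180°, θ1=90°, e=1
step 4 (extend(-1)): config: θ0=180°, θ1=90°, e=0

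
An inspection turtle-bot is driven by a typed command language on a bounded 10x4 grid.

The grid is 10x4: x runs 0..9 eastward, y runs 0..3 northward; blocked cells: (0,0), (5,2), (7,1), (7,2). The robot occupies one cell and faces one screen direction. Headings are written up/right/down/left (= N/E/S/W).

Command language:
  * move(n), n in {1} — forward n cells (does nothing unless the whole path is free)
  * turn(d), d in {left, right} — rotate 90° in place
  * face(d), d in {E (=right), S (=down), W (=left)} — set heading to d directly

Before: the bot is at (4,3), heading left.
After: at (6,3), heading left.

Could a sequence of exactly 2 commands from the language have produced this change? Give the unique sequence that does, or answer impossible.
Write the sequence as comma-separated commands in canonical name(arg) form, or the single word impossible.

all 36 sequences checked — none match.

impossible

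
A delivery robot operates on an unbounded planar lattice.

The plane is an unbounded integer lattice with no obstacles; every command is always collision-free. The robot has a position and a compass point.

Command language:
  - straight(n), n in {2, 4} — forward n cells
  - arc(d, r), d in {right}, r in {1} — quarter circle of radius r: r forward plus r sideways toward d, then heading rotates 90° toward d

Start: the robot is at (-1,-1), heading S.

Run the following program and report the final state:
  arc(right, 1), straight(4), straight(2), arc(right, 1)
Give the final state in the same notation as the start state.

at (-9,-1), heading N

begin: at (-1,-1), heading S
1. arc(right, 1) → at (-2,-2), heading W
2. straight(4) → at (-6,-2), heading W
3. straight(2) → at (-8,-2), heading W
4. arc(right, 1) → at (-9,-1), heading N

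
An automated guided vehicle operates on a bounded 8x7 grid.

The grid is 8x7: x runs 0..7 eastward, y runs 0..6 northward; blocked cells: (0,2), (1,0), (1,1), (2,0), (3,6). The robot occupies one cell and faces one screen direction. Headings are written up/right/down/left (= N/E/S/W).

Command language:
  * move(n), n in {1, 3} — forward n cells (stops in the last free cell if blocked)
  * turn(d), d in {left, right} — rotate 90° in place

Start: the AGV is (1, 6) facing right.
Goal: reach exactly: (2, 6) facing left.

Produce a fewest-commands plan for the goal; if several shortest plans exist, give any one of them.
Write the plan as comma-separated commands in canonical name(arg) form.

start: (1, 6) facing right
step 1 (move(1)): (2, 6) facing right
step 2 (turn(right)): (2, 6) facing down
step 3 (turn(right)): (2, 6) facing left
no 2-step plan works, so 3 is optimal.

move(1), turn(right), turn(right)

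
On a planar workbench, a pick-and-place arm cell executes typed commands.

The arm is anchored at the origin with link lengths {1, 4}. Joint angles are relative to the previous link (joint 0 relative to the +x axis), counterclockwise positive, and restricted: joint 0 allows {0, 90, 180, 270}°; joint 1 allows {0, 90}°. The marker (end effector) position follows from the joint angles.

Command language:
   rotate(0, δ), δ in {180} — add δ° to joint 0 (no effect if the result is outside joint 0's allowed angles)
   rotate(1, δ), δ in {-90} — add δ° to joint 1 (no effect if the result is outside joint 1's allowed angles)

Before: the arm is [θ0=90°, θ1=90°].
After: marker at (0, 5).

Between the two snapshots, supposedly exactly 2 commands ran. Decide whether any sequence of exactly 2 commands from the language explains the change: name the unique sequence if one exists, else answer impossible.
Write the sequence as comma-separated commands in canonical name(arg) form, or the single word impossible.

begin: [θ0=90°, θ1=90°]
step 1 (rotate(1, -90)): [θ0=90°, θ1=0°]
step 2 (rotate(1, -90)): [θ0=90°, θ1=0°]
no rival 2-sequence matches.

rotate(1, -90), rotate(1, -90)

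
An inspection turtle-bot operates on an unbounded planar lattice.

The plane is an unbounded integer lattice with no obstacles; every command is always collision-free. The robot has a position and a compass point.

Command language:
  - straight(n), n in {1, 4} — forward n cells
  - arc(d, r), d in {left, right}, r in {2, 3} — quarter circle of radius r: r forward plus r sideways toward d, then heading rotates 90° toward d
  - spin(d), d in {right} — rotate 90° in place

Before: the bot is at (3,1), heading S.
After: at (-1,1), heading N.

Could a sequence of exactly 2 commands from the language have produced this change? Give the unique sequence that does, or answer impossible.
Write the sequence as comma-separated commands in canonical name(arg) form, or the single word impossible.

arc(right, 2), arc(right, 2)

key: position moved to (-1,1) AND the heading swung to N — translation plus rotation needed
begin: at (3,1), heading S
1. arc(right, 2) → at (1,-1), heading W
2. arc(right, 2) → at (-1,1), heading N
no other 2-command option fits: unique.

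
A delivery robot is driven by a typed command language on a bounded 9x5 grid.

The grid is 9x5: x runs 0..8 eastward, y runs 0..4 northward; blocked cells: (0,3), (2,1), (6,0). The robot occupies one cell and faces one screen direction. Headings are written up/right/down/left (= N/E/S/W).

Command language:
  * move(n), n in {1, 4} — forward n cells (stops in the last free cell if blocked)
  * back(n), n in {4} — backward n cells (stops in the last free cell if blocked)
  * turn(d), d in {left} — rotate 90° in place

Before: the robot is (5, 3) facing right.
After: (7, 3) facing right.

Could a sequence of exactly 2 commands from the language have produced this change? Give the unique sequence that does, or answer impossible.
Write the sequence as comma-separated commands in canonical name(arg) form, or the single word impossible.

key: heading stays E — no command in the sequence turns
from: (5, 3) facing right
[1] after move(1): (6, 3) facing right
[2] after move(1): (7, 3) facing right
uniquely the one of 16 2-step routes that fits.

move(1), move(1)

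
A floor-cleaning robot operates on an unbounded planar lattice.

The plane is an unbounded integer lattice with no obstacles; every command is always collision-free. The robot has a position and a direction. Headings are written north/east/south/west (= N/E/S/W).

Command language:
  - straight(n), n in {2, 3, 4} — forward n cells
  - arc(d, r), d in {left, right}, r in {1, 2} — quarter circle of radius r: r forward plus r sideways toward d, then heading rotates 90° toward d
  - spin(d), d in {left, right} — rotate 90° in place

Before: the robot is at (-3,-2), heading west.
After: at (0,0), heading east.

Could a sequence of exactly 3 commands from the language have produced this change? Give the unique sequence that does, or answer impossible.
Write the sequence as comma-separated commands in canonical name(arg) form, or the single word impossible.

arc(right, 1), arc(right, 1), straight(3)

key: position moved to (0,0) AND the heading swung to E — translation plus rotation needed
start: at (-3,-2), heading west
t=1 arc(right, 1) ⇒ at (-4,-1), heading north
t=2 arc(right, 1) ⇒ at (-3,0), heading east
t=3 straight(3) ⇒ at (0,0), heading east
uniquely the one of 729 3-step routes that fits.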